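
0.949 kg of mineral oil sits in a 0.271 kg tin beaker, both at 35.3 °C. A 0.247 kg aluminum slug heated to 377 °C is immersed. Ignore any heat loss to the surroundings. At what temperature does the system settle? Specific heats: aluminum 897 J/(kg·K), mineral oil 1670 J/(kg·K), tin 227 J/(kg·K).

T_f ≈ 75.8 °C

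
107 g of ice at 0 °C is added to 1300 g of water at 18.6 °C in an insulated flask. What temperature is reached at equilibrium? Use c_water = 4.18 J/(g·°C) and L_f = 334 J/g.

Setting the total heat transfer to zero:
melt ice: 107×334 = 35738
  meltwater 0→T: 107×4.18×T = 447.26 T
  water cools: 1300×4.18×(T − 18.6) = 5434(T − 18.6)
5881.3 T = 101072 − 35738 = 65334
T ≈ 11.11 °C (positive, so assuming full melt was valid).

T_f ≈ 11.1 °C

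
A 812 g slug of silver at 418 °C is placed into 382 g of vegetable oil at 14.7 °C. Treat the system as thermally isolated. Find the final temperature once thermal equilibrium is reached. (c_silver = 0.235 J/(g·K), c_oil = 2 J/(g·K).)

Set heat shed by the hot body equal to heat absorbed by the cold body:
812×0.235×(418 − T) = 382×2×(T − 14.7)
190.82(418 − T) = 764(T − 14.7)
954.82 T = 90994  ⇒  T ≈ 95.30 °C

T_f ≈ 95.3 °C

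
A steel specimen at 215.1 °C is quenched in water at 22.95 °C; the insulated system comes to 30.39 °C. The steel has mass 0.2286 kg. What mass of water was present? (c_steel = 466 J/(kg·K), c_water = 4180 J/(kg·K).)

Let T be the final temperature. ΣQ_i = 0:
0.2286×466×(30.39 − 215.1) + m×4180×(30.39 − 22.95) = 0
31099 m = 19677
m = 19677/31099 ≈ 0.6327 kg

m ≈ 0.633 kg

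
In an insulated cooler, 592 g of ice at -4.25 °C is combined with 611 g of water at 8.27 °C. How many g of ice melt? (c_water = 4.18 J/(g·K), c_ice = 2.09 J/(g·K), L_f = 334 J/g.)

Cooling the water to 0 °C releases 611×4.18×8.27 = 21121 J.
Of that, 592×2.09×4.25 = 5258.4 J goes to bring the ice to 0 °C, leaving 15863 J.
Fully melting the ice requires m_ice L_f = 592×334 = 197728 J.
Since 15863 < 197728 J, not all the ice melts; equilibrium is at 0 °C.
m_melt = 15863 / L_f = 47.49 g.

m_melted ≈ 47.5 g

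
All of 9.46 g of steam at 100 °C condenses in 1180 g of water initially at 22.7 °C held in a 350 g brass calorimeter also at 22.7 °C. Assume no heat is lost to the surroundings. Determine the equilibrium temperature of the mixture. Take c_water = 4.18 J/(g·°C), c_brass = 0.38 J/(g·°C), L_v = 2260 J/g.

T_f ≈ 27.5 °C

Energy balance with sensible and latent terms:
latent heat released on condensation: 9.46×2260 = 21380; condensate cools 100→T: 9.46×4.18×(T − 100) = 39.54(T − 100); original water: 4932.4(T − 22.7); cup: 133(T − 22.7)
5104.9 T = 21380 + 3954.3 + 114985 = 140318
T ≈ 27.49 °C (< 100 °C, so full condensation is consistent).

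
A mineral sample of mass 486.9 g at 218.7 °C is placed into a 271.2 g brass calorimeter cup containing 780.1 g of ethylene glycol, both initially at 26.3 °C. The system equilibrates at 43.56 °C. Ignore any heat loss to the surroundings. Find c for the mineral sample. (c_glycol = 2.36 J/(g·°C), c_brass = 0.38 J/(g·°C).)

c ≈ 0.393 J/(g·°C)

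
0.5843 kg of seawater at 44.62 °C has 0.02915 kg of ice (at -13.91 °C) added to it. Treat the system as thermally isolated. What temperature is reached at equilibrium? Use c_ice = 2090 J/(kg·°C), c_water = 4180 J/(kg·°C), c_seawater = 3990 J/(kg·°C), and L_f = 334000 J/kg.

Net heat exchanged in the isolated system is zero:
ice -13.91→0 °C: 0.02915·2090·13.91 = 847.45; latent heat to melt: 0.02915·334000 = 9736.1; meltwater 0→T: 0.02915·4180·T = 121.85 T; seawater cools: 0.5843·3990·(T − 44.62) = 2331.4(T − 44.62)
2453.2 T = 104025 − 10584 = 93442
T ≈ 38.09 °C (positive, so assuming full melt was valid).

T_f ≈ 38.1 °C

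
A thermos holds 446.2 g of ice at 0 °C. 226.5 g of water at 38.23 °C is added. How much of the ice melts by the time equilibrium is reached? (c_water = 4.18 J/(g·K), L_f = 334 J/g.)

Water can give up m c ΔT = 226.5·4.18·38.23 = 36195 J before reaching 0 °C.
To melt every bit of ice: 446.2·334 = 149031 J.
That's not enough to melt it all — equilibrium is at 0 °C with ice remaining.
Mass melted = 36195/334 ≈ 108.4 g.

m_melted ≈ 108 g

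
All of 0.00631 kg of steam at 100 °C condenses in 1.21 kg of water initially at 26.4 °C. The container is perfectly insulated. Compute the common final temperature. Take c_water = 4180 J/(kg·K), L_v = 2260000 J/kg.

T_f ≈ 29.6 °C

Heat gained plus heat lost sum to zero:
steam→water at 100 °C releases m L_v = 0.00631·2260000 = 14261; condensed water 100 °C→T: 26.38(T − 100); original water: 5057.8(T − 26.4)
5084.2 T = 14261 + 2637.6 + 133526 = 150424
T ≈ 29.59 °C (< 100 °C, so full condensation is consistent).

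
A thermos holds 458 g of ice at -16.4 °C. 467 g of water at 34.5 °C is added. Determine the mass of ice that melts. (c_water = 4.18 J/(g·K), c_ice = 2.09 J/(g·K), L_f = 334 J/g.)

m_melted ≈ 155 g

Water can give up m c ΔT = 467·4.18·34.5 = 67346 J before reaching 0 °C.
Warming the ice to 0 °C takes 458·2.09·16.4 = 15698 J, leaving 51648 J for melting.
Fully melting the ice requires m_ice L_f = 458·334 = 152972 J.
Since 51648 < 152972 J, not all the ice melts; equilibrium is at 0 °C.
m_melted·334 = 51648  ⇒  m_melted ≈ 154.6 g.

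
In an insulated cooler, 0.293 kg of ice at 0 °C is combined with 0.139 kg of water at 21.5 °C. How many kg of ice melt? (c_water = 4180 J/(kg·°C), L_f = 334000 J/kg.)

m_melted ≈ 0.0374 kg

Cooling the water to 0 °C releases 0.139·4180·21.5 = 12492 J.
To melt every bit of ice: 0.293·334000 = 97862 J.
Since 12492 < 97862 J, not all the ice melts; equilibrium is at 0 °C.
m_melt = 12492 / L_f = 0.0374 kg.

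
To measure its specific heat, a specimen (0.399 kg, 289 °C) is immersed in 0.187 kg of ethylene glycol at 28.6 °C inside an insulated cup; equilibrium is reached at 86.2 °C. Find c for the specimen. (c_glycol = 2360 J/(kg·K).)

c ≈ 314 J/(kg·K)

m_s c (T_s − T_f) = m_glycol c_glycol (T_f − T_0):
0.399·c·(289 − 86.2) = 0.187·2360·(86.2 − 28.6)
80.92 c = 25420  ⇒  c ≈ 314.1 J/(kg·K)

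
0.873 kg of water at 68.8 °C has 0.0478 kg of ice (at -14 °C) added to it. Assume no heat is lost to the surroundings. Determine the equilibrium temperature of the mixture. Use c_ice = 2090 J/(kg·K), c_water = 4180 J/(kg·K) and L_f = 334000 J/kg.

T_f ≈ 60.7 °C

Energy balance with sensible and latent terms:
warm ice to 0 °C: 0.0478×2090×(0 − (-14)) = 1398.6; latent heat to melt: 0.0478×334000 = 15965; warm the meltwater: 199.8 T; water: 3649.1(T − 68.8)
3848.9 T = 251061 − 17364 = 233697
T ≈ 60.72 °C — above 0 °C, consistent with complete melting.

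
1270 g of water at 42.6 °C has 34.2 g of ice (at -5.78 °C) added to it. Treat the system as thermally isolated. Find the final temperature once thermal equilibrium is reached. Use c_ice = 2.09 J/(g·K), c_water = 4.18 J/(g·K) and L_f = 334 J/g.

T_f ≈ 39.3 °C

Sum of m c ΔT and latent-heat terms is zero:
warm ice to 0 °C: 34.2×2.09×(0 − (-5.78)) = 413.14; fusion: m_ice L_f = 34.2×334 = 11423; warm the meltwater: 142.96 T; water: 5308.6(T − 42.6)
5451.6 T = 226146 − 11836 = 214310
T ≈ 39.31 °C. Since T > 0 °C, the all-ice-melts assumption holds.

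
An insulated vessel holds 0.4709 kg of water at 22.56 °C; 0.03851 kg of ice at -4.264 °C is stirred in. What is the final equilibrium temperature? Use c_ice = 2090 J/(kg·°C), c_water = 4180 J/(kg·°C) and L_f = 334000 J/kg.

T_f ≈ 14.7 °C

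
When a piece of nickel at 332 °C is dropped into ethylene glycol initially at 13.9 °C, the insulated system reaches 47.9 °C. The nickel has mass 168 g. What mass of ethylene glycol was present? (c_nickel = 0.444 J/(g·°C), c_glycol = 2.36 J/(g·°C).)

Heat lost by the nickel = heat gained by the glycol:
168·0.444·(332 − 47.9) = m·2.36·(47.9 − 13.9)
80.24 m = 21192  ⇒  m ≈ 264.1 g

m ≈ 264 g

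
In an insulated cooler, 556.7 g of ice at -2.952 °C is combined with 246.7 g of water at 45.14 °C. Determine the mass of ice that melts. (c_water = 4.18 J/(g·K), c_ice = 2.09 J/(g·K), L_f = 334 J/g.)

m_melted ≈ 129 g

Cooling the water to 0 °C releases 246.7×4.18×45.14 = 46549 J.
Of that, 556.7×2.09×2.952 = 3434.7 J goes to bring the ice to 0 °C, leaving 43114 J.
To melt every bit of ice: 556.7×334 = 185938 J.
That's not enough to melt it all — equilibrium is at 0 °C with ice remaining.
m_melted×334 = 43114  ⇒  m_melted ≈ 129.1 g.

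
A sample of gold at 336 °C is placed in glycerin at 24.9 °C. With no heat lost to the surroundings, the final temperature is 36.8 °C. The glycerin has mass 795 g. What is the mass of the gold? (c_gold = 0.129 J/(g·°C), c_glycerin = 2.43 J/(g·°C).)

Heat lost by the gold = heat gained by the glycerin:
m·0.129·(336 − 36.8) = 795·2.43·(36.8 − 24.9)
38.6 m = 22989  ⇒  m ≈ 595.6 g

m ≈ 596 g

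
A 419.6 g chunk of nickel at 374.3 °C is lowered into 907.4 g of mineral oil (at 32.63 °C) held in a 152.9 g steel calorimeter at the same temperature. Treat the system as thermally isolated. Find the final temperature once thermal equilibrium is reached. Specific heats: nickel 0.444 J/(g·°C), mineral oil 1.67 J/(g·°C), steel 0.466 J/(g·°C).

T_f ≈ 68.5 °C

T_f = Σ m_i c_i T_i / Σ m_i c_i:
T_f = (186.3×374.3 + 1515.4×32.63 + 71.25×32.63) / (186.3 + 1515.4 + 71.25)
    = 121504 / 1772.9 ≈ 68.53 °C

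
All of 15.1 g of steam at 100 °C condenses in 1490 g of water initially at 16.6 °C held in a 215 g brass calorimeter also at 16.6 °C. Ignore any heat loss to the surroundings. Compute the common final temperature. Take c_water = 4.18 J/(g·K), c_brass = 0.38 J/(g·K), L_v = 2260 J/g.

T_f ≈ 22.8 °C

Energy conservation, ΣQ = 0:
steam→water at 100 °C releases m L_v = 15.1·2260 = 34126
  condensate cools 100→T: 15.1·4.18·(T − 100) = 63.12(T − 100)
  water warms: 1490·4.18·(T − 16.6) = 6228.2(T − 16.6)
  brass cup: 215·0.38·(T − 16.6) = 81.7(T − 16.6)
6373 T = 34126 + 6311.8 + 104744 = 145182
T ≈ 22.78 °C, under the boiling point, so the assumption holds.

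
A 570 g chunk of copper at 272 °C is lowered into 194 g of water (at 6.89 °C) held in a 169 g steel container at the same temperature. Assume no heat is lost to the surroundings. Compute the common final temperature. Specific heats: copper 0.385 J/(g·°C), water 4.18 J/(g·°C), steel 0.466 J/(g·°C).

With ΣQ=0 the equilibrium temperature is the m·c-weighted mean:
T_f = (219.45*272 + 810.92*6.89 + 78.75*6.89) / (219.45 + 810.92 + 78.75)
    = 65820 / 1109.1 ≈ 59.34 °C

T_f ≈ 59.3 °C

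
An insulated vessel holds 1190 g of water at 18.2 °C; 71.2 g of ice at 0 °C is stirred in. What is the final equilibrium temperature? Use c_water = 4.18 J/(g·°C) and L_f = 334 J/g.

Conservation of energy gives ΣQ = 0:
fusion: m_ice L_f = 71.2·334 = 23781
  warm the meltwater: 297.62 T
  water: 4974.2(T − 18.2)
5271.8 T = 90530 − 23781 = 66750
T ≈ 12.66 °C — above 0 °C, consistent with complete melting.

T_f ≈ 12.7 °C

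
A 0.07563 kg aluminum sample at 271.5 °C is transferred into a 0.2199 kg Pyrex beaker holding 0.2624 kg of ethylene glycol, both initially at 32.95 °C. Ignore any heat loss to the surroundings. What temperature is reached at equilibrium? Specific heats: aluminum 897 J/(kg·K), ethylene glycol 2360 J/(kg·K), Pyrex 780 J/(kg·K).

T_f ≈ 51.8 °C

Setting the total heat transfer to zero:
0.07563*897*(T − 271.5) + 0.2624*2360*(T − 32.95) + 0.2199*780*(T − 32.95) = 0
(67.84 + 619.26 + 171.52) T = 67.84*271.5 + 619.26*32.95 + 171.52*32.95
T = 44475 / 858.63 = 51.8 °C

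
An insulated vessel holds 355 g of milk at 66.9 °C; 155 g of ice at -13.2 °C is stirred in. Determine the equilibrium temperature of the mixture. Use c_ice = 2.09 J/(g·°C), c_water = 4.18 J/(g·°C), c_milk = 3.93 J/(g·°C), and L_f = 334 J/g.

T_f ≈ 18.3 °C

Taking heat into each body as positive, Σ m c ΔT = 0:
warm ice to 0 °C: 155×2.09×(0 − (-13.2)) = 4276.1
  melt ice: 155×334 = 51770
  warm the meltwater: 647.9 T
  milk cools: 355×3.93×(T − 66.9) = 1395.2(T − 66.9)
2043.1 T = 93336 − 56046 = 37289
T ≈ 18.25 °C — above 0 °C, consistent with complete melting.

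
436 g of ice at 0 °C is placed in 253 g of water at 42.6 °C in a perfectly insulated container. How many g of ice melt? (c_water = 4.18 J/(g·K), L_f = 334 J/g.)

m_melted ≈ 135 g

Cooling the water to 0 °C releases 253×4.18×42.6 = 45051 J.
Fully melting the ice requires m_ice L_f = 436×334 = 145624 J.
That's not enough to melt it all — equilibrium is at 0 °C with ice remaining.
m_melted×334 = 45051  ⇒  m_melted ≈ 134.9 g.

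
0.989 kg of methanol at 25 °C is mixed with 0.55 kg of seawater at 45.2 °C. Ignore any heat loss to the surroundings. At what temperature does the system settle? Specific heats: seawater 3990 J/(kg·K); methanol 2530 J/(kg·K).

T_f ≈ 34.4 °C

Conservation of energy gives ΣQ = 0:
0.55×3990×(T − 45.2) + 0.989×2530×(T − 25) = 0
4696.7 T = 161746
T ≈ 34.44 °C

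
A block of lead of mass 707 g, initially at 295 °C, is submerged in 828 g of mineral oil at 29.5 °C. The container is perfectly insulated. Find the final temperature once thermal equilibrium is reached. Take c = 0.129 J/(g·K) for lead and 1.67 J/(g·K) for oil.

T_f ≈ 45.9 °C

Taking heat into each body as positive, Σ m c ΔT = 0:
707·0.129·(T − 295) + 828·1.67·(T − 29.5) = 0
(91.2 + 1382.8) T = 91.2·295 + 1382.8·29.5
T ≈ 45.93 °C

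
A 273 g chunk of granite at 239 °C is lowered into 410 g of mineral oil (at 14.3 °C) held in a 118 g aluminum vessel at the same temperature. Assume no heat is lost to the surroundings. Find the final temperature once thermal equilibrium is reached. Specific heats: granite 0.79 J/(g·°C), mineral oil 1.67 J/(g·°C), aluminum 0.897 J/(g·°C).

T_f ≈ 62.5 °C

Setting the total heat transfer to zero:
273×0.79×(T − 239) + 410×1.67×(T − 14.3) + 118×0.897×(T − 14.3) = 0
(215.67 + 684.7 + 105.85) T = 215.67×239 + 684.7×14.3 + 105.85×14.3
T ≈ 62.46 °C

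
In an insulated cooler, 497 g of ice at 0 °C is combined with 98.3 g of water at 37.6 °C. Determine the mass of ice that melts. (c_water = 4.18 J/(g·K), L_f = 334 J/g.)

Cooling the water to 0 °C releases 98.3×4.18×37.6 = 15450 J.
Fully melting the ice requires m_ice L_f = 497×334 = 165998 J.
Since 15450 < 165998 J, not all the ice melts; equilibrium is at 0 °C.
m_melt = 15450 / L_f = 46.26 g.

m_melted ≈ 46.3 g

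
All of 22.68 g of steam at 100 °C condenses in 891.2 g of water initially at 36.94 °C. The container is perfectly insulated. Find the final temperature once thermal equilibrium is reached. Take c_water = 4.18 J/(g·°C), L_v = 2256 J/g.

Energy conservation, ΣQ = 0:
latent heat released on condensation: 22.68×2256 = 51166
  condensed water 100 °C→T: 94.8(T − 100)
  original water: 3725.2(T − 36.94)
3820 T = 51166 + 9480.2 + 137609 = 198256
T ≈ 51.90 °C, under the boiling point, so the assumption holds.

T_f ≈ 51.9 °C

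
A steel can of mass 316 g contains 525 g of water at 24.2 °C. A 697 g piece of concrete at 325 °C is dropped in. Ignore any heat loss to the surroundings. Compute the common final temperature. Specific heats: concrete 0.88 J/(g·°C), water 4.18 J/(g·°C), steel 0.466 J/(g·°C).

Heat gained plus heat lost sum to zero:
697·0.88·(T − 325) + 525·4.18·(T − 24.2) + 316·0.466·(T − 24.2) = 0
613.36(T − 325) + 2194.5(T − 24.2) + 147.26(T − 24.2) = 0
2955.1 T = 256012
T = 256012/2955.1 ≈ 86.63 °C

T_f ≈ 86.6 °C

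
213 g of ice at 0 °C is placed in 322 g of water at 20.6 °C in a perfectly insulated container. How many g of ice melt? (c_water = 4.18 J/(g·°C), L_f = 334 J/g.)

m_melted ≈ 83 g

Water can give up m c ΔT = 322·4.18·20.6 = 27727 J before reaching 0 °C.
To melt every bit of ice: 213·334 = 71142 J.
27727 J < 71142 J, so only part of the ice melts and the system sits at 0 °C.
m_melted·334 = 27727  ⇒  m_melted ≈ 83.01 g.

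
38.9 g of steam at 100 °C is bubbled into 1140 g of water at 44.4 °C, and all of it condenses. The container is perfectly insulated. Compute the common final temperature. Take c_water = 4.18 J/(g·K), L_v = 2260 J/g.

T_f ≈ 64.1 °C

Conservation of energy gives ΣQ = 0:
steam→water at 100 °C releases m L_v = 38.9×2260 = 87914; condensed water 100 °C→T: 162.6(T − 100); original water: 4765.2(T − 44.4)
4927.8 T = 87914 + 16260 + 211575 = 315749
T ≈ 64.08 °C — below 100 °C, confirming all the steam condensed.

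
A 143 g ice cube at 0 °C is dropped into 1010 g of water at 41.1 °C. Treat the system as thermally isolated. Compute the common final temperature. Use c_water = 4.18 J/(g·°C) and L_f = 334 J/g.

Let T be the final temperature. ΣQ_i = 0:
melt ice: 143×334 = 47762
  meltwater 0→T: 143×4.18×T = 597.74 T
  water: 4221.8(T − 41.1)
4819.5 T = 173516 − 47762 = 125754
T ≈ 26.09 °C (positive, so assuming full melt was valid).

T_f ≈ 26.1 °C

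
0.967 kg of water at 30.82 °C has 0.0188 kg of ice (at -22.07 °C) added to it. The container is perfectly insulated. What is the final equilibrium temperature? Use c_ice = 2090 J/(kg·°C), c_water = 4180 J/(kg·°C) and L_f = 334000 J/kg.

Sum of m c ΔT and latent-heat terms is zero:
warm ice to 0 °C: 0.0188×2090×(0 − (-22.07)) = 867.17; latent heat to melt: 0.0188×334000 = 6279.2; warm the meltwater: 78.58 T; water cools: 0.967×4180×(T − 30.82) = 4042.1(T − 30.82)
4120.6 T = 124576 − 7146.4 = 117430
T ≈ 28.50 °C (positive, so assuming full melt was valid).

T_f ≈ 28.5 °C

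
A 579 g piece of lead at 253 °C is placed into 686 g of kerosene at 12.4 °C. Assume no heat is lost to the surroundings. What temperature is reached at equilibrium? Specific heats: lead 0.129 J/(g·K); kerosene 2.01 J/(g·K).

T_f ≈ 24.8 °C

Setting the total heat transfer to zero:
579×0.129×(T − 253) + 686×2.01×(T − 12.4) = 0
74.69(T − 253) + 1378.9(T − 12.4) = 0
1453.6 T = 35995
T = 35995 / 1453.6 = 24.8 °C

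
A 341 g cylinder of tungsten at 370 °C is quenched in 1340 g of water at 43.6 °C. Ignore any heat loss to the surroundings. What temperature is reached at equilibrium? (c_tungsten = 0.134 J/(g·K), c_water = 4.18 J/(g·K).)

T_f ≈ 46.2 °C

With ΣQ=0 the equilibrium temperature is the m·c-weighted mean:
T_f = (45.69*370 + 5601.2*43.6) / (45.69 + 5601.2)
    = 261119 / 5646.9 ≈ 46.24 °C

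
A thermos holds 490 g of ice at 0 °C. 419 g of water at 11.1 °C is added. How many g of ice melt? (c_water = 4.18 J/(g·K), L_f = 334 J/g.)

m_melted ≈ 58.2 g

Cooling the water to 0 °C releases 419·4.18·11.1 = 19441 J.
Melting all 490 g of ice would need 490·334 = 163660 J.
Since 19441 < 163660 J, not all the ice melts; equilibrium is at 0 °C.
m_melt = 19441 / L_f = 58.21 g.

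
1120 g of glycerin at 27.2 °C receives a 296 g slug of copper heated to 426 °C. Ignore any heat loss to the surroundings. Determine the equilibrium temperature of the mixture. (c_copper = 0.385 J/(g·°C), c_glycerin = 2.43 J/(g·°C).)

T_f ≈ 43.2 °C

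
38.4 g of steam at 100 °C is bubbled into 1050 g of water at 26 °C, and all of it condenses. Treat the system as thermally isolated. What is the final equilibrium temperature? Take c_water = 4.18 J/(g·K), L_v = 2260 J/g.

T_f ≈ 47.7 °C

Energy conservation, ΣQ = 0:
steam→water at 100 °C releases m L_v = 38.4×2260 = 86784
  condensed water 100 °C→T: 160.51(T − 100)
  water warms: 1050×4.18×(T − 26) = 4389(T − 26)
4549.5 T = 86784 + 16051 + 114114 = 216949
T ≈ 47.69 °C — below 100 °C, confirming all the steam condensed.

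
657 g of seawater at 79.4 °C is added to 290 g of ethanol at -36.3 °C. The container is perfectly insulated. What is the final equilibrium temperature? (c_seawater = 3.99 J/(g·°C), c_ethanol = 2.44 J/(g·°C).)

Heat lost by the seawater equals heat gained by the ethanol:
657×3.99×(79.4 − T) = 290×2.44×(T − (-36.3))
2621.4(79.4 − T) = 707.6(T − (-36.3))
3329 T = 182456  ⇒  T ≈ 54.81 °C

T_f ≈ 54.8 °C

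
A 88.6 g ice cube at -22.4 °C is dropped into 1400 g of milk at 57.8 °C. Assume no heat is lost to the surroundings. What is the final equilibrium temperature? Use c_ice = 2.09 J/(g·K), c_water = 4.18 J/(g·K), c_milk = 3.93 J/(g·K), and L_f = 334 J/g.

T_f ≈ 48.4 °C

Setting the total heat transfer to zero:
ice -22.4→0 °C: 88.6×2.09×22.4 = 4147.9; melt ice: 88.6×334 = 29592; meltwater 0→T: 88.6×4.18×T = 370.35 T; milk: 5502(T − 57.8)
5872.3 T = 318016 − 33740 = 284275
T ≈ 48.41 °C (positive, so assuming full melt was valid).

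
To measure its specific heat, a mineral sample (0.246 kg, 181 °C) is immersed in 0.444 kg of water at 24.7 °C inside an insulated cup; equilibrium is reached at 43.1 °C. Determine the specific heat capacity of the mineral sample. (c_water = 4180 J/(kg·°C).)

c ≈ 1010 J/(kg·°C)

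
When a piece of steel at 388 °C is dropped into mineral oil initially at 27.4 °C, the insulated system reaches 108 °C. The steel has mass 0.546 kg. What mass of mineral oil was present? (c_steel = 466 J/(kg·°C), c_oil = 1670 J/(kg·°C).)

Setting the total heat transfer to zero:
0.546·466·(108 − 388) + m·1670·(108 − 27.4) = 0
134602 m = 71242
m = 71242/134602 ≈ 0.5293 kg

m ≈ 0.529 kg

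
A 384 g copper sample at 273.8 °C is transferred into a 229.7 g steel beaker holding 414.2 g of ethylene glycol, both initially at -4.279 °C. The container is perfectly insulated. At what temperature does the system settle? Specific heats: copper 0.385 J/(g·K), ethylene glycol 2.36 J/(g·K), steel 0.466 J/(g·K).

T_f ≈ 29.1 °C

With ΣQ=0 the equilibrium temperature is the m·c-weighted mean:
T_f = (147.84*273.8 + 977.51*(-4.279) + 107.04*(-4.279)) / (147.84 + 977.51 + 107.04)
    = 35838 / 1232.4 ≈ 29.08 °C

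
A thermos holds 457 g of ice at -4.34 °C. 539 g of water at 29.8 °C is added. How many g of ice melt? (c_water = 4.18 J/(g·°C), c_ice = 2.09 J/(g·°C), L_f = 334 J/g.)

m_melted ≈ 189 g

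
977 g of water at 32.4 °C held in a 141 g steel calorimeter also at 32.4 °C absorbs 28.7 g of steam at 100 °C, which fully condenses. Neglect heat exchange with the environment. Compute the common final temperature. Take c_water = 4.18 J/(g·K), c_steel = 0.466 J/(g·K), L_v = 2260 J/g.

T_f ≈ 49.5 °C

Heat gained plus heat lost sum to zero:
steam→water at 100 °C releases m L_v = 28.7×2260 = 64862; condensed water 100 °C→T: 119.97(T − 100); original water: 4083.9(T − 32.4); cup: 65.71(T − 32.4)
4269.5 T = 64862 + 11997 + 134446 = 211305
T ≈ 49.49 °C — below 100 °C, confirming all the steam condensed.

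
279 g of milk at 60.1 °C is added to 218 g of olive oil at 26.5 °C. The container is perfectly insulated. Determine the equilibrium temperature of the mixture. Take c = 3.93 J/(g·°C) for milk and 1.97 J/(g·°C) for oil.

Taking heat into each body as positive, Σ m c ΔT = 0:
279·3.93·(T − 60.1) + 218·1.97·(T − 26.5) = 0
1525.9 T = 77279
T ≈ 50.64 °C

T_f ≈ 50.6 °C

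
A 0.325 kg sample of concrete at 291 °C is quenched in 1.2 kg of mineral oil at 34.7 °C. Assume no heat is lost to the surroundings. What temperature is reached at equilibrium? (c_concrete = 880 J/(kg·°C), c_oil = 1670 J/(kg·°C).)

Heat gained plus heat lost sum to zero:
0.325×880×(T − 291) + 1.2×1670×(T − 34.7) = 0
286(T − 291) + 2004(T − 34.7) = 0
2290 T = 152765
T = 152765 / 2290 = 66.7 °C

T_f ≈ 66.7 °C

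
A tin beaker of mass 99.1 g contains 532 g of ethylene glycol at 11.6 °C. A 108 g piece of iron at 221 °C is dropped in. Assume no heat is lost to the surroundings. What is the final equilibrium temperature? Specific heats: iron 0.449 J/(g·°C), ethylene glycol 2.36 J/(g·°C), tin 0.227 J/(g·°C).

Let T be the final temperature. ΣQ_i = 0:
108×0.449×(T − 221) + 532×2.36×(T − 11.6) + 99.1×0.227×(T − 11.6) = 0
48.49(T − 221) + 1255.5(T − 11.6) + 22.5(T − 11.6) = 0
(48.49 + 1255.5 + 22.5) T = 48.49×221 + 1255.5×11.6 + 22.5×11.6
T = 25542/1326.5 ≈ 19.25 °C

T_f ≈ 19.3 °C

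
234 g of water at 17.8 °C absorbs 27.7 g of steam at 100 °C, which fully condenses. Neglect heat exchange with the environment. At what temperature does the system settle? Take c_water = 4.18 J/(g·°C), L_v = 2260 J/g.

T_f ≈ 83.7 °C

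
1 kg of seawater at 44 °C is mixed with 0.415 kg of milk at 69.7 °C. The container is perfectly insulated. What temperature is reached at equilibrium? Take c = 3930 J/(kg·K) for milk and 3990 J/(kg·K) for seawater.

T_f ≈ 51.5 °C

Heat lost by the milk equals heat gained by the seawater:
0.415*3930*(69.7 − T) = 1*3990*(T − 44)
1630.9(69.7 − T) = 3990(T − 44)
5620.9 T = 289237  ⇒  T ≈ 51.46 °C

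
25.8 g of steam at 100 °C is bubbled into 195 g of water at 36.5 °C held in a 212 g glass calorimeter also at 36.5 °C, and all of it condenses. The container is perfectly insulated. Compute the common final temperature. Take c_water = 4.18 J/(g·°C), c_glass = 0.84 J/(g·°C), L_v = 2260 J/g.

Net heat exchanged in the isolated system is zero:
condense steam: −25.8×2260 = −58308
  condensed water 100 °C→T: 107.84(T − 100)
  original water: 815.1(T − 36.5)
  cup: 178.08(T − 36.5)
1101 T = 58308 + 10784 + 36251 = 105343
T ≈ 95.68 °C, under the boiling point, so the assumption holds.

T_f ≈ 95.7 °C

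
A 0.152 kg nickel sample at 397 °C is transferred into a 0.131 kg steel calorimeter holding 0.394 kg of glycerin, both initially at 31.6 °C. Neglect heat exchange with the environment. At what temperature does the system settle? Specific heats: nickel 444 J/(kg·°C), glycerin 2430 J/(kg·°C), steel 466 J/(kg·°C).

T_f ≈ 54.3 °C

Taking heat into each body as positive, Σ m c ΔT = 0:
0.152·444·(T − 397) + 0.394·2430·(T − 31.6) + 0.131·466·(T − 31.6) = 0
67.49(T − 397) + 957.42(T − 31.6) + 61.05(T − 31.6) = 0
(67.49 + 957.42 + 61.05) T = 67.49·397 + 957.42·31.6 + 61.05·31.6
T ≈ 54.31 °C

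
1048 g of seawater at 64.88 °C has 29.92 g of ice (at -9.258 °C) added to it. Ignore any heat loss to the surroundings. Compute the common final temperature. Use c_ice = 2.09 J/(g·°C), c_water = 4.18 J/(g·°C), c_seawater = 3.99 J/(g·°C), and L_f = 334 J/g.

T_f ≈ 60.5 °C

Energy conservation, ΣQ = 0:
warm ice to 0 °C: 29.92·2.09·(0 − (-9.258)) = 578.93; melt ice: 29.92·334 = 9993.3; warm the meltwater: 125.07 T; seawater: 4181.5(T − 64.88)
4306.6 T = 271297 − 10572 = 260725
T ≈ 60.54 °C — above 0 °C, consistent with complete melting.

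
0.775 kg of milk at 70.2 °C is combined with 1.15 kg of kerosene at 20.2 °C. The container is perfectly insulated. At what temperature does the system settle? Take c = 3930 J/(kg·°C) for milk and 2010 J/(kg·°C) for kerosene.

T_f ≈ 48.6 °C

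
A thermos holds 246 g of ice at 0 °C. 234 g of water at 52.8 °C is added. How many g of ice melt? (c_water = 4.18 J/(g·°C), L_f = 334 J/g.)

m_melted ≈ 155 g

Heat available from the water dropping to 0 °C: 234×4.18×52.8 = 51645 J.
To melt every bit of ice: 246×334 = 82164 J.
51645 J < 82164 J, so only part of the ice melts and the system sits at 0 °C.
Mass melted = 51645/334 ≈ 154.6 g.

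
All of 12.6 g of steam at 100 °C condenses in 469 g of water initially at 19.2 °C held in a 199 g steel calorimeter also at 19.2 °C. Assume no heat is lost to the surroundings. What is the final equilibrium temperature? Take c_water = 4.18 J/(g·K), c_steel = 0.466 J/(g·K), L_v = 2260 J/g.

Net heat exchanged in the isolated system is zero:
condense steam: −12.6×2260 = −28476
  condensate cools 100→T: 12.6×4.18×(T − 100) = 52.67(T − 100)
  water warms: 469×4.18×(T − 19.2) = 1960.4(T − 19.2)
  cup: 92.73(T − 19.2)
2105.8 T = 28476 + 5266.8 + 39421 = 73163
T ≈ 34.74 °C — below 100 °C, confirming all the steam condensed.

T_f ≈ 34.7 °C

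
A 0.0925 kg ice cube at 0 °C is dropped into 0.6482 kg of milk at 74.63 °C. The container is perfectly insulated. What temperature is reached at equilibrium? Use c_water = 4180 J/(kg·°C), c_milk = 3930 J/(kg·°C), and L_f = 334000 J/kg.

T_f ≈ 54.3 °C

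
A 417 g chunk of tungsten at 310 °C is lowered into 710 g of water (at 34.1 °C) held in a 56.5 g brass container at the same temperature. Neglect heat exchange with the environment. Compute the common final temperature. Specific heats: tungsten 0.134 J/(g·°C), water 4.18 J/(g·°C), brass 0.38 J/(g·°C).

T_f ≈ 39.2 °C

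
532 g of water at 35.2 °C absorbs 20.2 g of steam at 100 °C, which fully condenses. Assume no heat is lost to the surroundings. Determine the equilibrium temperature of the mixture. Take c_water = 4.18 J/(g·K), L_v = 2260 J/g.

Taking heat into each body as positive, Σ m c ΔT = 0:
latent heat released on condensation: 20.2·2260 = 45652; condensed water 100 °C→T: 84.44(T − 100); water warms: 532·4.18·(T − 35.2) = 2223.8(T − 35.2)
2308.2 T = 45652 + 8443.6 + 78276 = 132372
T ≈ 57.35 °C, under the boiling point, so the assumption holds.

T_f ≈ 57.3 °C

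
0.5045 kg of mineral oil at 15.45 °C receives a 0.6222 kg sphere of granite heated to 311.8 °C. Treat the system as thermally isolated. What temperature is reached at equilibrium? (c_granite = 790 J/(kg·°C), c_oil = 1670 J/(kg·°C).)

Conservation of energy gives ΣQ = 0:
0.6222·790·(T − 311.8) + 0.5045·1670·(T − 15.45) = 0
491.54(T − 311.8) + 842.51(T − 15.45) = 0
(491.54 + 842.51) T = 491.54·311.8 + 842.51·15.45
T = 166278 / 1334.1 = 125 °C

T_f ≈ 124.6 °C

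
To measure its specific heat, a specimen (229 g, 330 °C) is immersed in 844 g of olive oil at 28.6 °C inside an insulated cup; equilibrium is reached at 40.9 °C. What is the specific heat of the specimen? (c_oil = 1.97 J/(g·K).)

c ≈ 0.309 J/(g·K)

Taking heat into each body as positive, Σ m c ΔT = 0:
229×c×(40.9 − 330) + 844×1.97×(40.9 − 28.6) = 0
-66204 c = -20451
c = -20451/-66204 ≈ 0.3089 J/(g·K)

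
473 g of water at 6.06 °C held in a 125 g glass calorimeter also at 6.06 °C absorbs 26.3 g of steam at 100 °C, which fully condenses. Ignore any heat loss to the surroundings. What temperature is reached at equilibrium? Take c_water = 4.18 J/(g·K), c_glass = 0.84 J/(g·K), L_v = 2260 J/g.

T_f ≈ 37.9 °C

Energy balance with sensible and latent terms:
latent heat released on condensation: 26.3·2260 = 59438
  condensed water 100 °C→T: 109.93(T − 100)
  water warms: 473·4.18·(T − 6.06) = 1977.1(T − 6.06)
  glass cup: 125·0.84·(T − 6.06) = 105(T − 6.06)
2192.1 T = 59438 + 10993 + 12618 = 83049
T ≈ 37.89 °C, under the boiling point, so the assumption holds.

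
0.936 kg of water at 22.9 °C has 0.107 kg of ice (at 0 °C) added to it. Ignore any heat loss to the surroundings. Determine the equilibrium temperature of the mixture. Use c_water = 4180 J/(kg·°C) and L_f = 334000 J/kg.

Taking heat into each body as positive, Σ m c ΔT = 0:
fusion: m_ice L_f = 0.107×334000 = 35738
  warm the meltwater: 447.26 T
  water: 3912.5(T − 22.9)
4359.7 T = 89596 − 35738 = 53858
T ≈ 12.35 °C. Since T > 0 °C, the all-ice-melts assumption holds.

T_f ≈ 12.4 °C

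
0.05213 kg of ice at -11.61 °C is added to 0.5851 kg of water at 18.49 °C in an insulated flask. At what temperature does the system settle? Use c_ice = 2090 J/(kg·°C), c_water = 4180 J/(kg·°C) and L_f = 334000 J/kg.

Conservation of energy gives ΣQ = 0:
warm ice to 0 °C: 0.05213·2090·(0 − (-11.61)) = 1264.9
  fusion: m_ice L_f = 0.05213·334000 = 17411
  warm the meltwater: 217.9 T
  water: 2445.7(T − 18.49)
2663.6 T = 45221 − 18676 = 26545
T ≈ 9.97 °C. Since T > 0 °C, the all-ice-melts assumption holds.

T_f ≈ 10.0 °C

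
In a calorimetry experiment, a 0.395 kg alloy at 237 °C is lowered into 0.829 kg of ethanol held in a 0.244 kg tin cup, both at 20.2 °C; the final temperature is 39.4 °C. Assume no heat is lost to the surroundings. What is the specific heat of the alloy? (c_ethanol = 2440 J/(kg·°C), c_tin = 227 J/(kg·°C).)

c ≈ 511 J/(kg·°C)

Conservation of energy gives ΣQ = 0:
0.395·c·(39.4 − 237) + 0.829·2440·(39.4 − 20.2) + 0.244·227·(39.4 − 20.2) = 0
-78.05 c = -39900
c = -39900/-78.05 ≈ 511.2 J/(kg·°C)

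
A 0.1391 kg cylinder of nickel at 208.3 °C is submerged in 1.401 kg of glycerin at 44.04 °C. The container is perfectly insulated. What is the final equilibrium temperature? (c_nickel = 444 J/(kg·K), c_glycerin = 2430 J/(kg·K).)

T_f ≈ 47.0 °C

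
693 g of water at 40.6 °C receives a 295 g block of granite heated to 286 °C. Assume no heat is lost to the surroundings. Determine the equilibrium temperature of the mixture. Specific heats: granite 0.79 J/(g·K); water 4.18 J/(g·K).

T_f ≈ 58.9 °C

Set heat shed by the hot body equal to heat absorbed by the cold body:
295*0.79*(286 − T) = 693*4.18*(T − 40.6)
233.05(286 − T) = 2896.7(T − 40.6)
3129.8 T = 184260  ⇒  T ≈ 58.87 °C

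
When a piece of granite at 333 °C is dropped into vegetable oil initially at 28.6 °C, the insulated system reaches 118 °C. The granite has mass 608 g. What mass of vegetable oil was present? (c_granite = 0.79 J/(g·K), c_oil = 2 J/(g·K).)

m ≈ 578 g

Energy conservation, ΣQ = 0:
608×0.79×(118 − 333) + m×2×(118 − 28.6) = 0
178.8 m = 103269
m = 103269/178.8 ≈ 577.6 g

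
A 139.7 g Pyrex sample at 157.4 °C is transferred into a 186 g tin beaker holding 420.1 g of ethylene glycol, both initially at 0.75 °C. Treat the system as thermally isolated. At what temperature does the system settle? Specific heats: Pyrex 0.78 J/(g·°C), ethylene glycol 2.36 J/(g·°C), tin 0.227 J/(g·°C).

Let T be the final temperature. ΣQ_i = 0:
139.7×0.78×(T − 157.4) + 420.1×2.36×(T − 0.75) + 186×0.227×(T − 0.75) = 0
108.97(T − 157.4) + 991.44(T − 0.75) + 42.22(T − 0.75) = 0
1142.6 T = 17926
T = 17926 / 1142.6 = 15.7 °C

T_f ≈ 15.7 °C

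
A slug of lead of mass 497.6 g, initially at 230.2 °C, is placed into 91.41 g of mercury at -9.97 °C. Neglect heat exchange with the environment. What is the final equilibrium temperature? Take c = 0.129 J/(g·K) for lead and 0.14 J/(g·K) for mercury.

T_f ≈ 190.3 °C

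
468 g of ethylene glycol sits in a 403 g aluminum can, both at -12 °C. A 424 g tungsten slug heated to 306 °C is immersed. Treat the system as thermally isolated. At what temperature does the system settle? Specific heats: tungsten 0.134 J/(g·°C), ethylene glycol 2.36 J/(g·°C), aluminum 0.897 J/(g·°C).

Setting the total heat transfer to zero:
424*0.134*(T − 306) + 468*2.36*(T − (-12)) + 403*0.897*(T − (-12)) = 0
1522.8 T = -205.96
T ≈ -0.14 °C

T_f ≈ -0.1 °C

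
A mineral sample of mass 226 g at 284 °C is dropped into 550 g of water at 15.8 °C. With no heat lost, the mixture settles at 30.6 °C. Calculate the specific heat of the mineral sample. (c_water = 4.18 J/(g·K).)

Heat lost by the mineral sample = heat gained by the water:
226·c·(284 − 30.6) = 550·4.18·(30.6 − 15.8)
57268 c = 34025  ⇒  c ≈ 0.5941 J/(g·K)

c ≈ 0.594 J/(g·K)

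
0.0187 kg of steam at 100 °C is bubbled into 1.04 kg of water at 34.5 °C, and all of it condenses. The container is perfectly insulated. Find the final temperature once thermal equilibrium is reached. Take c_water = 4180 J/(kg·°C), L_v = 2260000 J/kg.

T_f ≈ 45.2 °C

Taking heat into each body as positive, Σ m c ΔT = 0:
condense steam: −0.0187·2260000 = −42262; condensate cools 100→T: 0.0187·4180·(T − 100) = 78.17(T − 100); original water: 4347.2(T − 34.5)
4425.4 T = 42262 + 7816.6 + 149978 = 200057
T ≈ 45.21 °C, under the boiling point, so the assumption holds.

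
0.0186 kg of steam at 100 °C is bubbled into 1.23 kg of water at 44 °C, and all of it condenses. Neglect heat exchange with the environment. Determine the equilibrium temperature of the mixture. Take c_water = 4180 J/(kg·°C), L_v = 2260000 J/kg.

Let T be the final temperature. ΣQ_i = 0:
steam→water at 100 °C releases m L_v = 0.0186·2260000 = 42036; condensate cools 100→T: 0.0186·4180·(T − 100) = 77.75(T − 100); water warms: 1.23·4180·(T − 44) = 5141.4(T − 44)
5219.1 T = 42036 + 7774.8 + 226222 = 276032
T ≈ 52.89 °C (< 100 °C, so full condensation is consistent).

T_f ≈ 52.9 °C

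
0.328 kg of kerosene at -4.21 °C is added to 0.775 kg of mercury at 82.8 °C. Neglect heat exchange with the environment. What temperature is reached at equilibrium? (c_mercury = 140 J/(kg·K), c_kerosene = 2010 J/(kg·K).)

Heat lost by the mercury equals heat gained by the kerosene:
0.775·140·(82.8 − T) = 0.328·2010·(T − (-4.21))
108.5(82.8 − T) = 659.28(T − (-4.21))
767.78 T = 6208.2  ⇒  T ≈ 8.09 °C

T_f ≈ 8.1 °C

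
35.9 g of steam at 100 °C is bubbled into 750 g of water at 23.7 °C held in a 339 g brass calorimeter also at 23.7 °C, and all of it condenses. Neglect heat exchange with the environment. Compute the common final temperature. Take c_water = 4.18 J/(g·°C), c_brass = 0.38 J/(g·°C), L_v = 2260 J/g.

Sum of m c ΔT and latent-heat terms is zero:
steam→water at 100 °C releases m L_v = 35.9·2260 = 81134
  condensed water 100 °C→T: 150.06(T − 100)
  original water: 3135(T − 23.7)
  cup: 128.82(T − 23.7)
3413.9 T = 81134 + 15006 + 77353 = 173493
T ≈ 50.82 °C, under the boiling point, so the assumption holds.

T_f ≈ 50.8 °C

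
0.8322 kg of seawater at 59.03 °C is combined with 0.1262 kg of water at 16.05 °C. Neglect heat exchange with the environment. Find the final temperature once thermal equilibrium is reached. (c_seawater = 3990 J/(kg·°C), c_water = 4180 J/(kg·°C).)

Conservation of energy gives ΣQ = 0:
0.8322*3990*(T − 59.03) + 0.1262*4180*(T − 16.05) = 0
3320.5(T − 59.03) + 527.52(T − 16.05) = 0
3848 T = 204474
T = 204474/3848 ≈ 53.14 °C

T_f ≈ 53.1 °C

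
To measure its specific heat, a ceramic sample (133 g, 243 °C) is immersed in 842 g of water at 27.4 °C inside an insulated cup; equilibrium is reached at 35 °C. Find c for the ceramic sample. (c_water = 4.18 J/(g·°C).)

m_s c (T_s − T_f) = m_water c_water (T_f − T_0):
133×c×(243 − 35) = 842×4.18×(35 − 27.4)
27664 c = 26749  ⇒  c ≈ 0.9669 J/(g·°C)

c ≈ 0.967 J/(g·°C)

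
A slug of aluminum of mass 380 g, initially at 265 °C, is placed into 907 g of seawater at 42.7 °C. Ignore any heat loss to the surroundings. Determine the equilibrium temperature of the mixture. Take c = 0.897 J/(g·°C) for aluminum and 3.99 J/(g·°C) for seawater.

Let T be the final temperature. ΣQ_i = 0:
380·0.897·(T − 265) + 907·3.99·(T − 42.7) = 0
340.86(T − 265) + 3618.9(T − 42.7) = 0
3959.8 T = 244856
T ≈ 61.84 °C

T_f ≈ 61.8 °C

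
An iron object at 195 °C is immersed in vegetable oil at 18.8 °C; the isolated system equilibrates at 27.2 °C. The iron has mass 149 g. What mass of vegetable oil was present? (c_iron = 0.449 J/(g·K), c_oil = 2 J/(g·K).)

m ≈ 668 g

|Q_iron| = |Q_oil|:
149×0.449×(195 − 27.2) = m×2×(27.2 − 18.8)
16.8 m = 11226  ⇒  m ≈ 668.2 g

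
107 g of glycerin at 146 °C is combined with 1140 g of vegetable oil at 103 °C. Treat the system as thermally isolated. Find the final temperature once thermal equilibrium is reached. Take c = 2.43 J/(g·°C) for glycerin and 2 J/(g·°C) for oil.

With ΣQ=0 the equilibrium temperature is the m·c-weighted mean:
T_f = (260.01·146 + 2280·103) / (260.01 + 2280)
    = 272801 / 2540 ≈ 107.40 °C

T_f ≈ 107.4 °C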